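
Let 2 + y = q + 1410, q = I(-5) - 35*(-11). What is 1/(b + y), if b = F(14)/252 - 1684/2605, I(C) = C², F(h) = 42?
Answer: 15630/28407841 ≈ 0.00055020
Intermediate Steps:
q = 410 (q = (-5)² - 35*(-11) = 25 + 385 = 410)
y = 1818 (y = -2 + (410 + 1410) = -2 + 1820 = 1818)
b = -7499/15630 (b = 42/252 - 1684/2605 = 42*(1/252) - 1684*1/2605 = ⅙ - 1684/2605 = -7499/15630 ≈ -0.47978)
1/(b + y) = 1/(-7499/15630 + 1818) = 1/(28407841/15630) = 15630/28407841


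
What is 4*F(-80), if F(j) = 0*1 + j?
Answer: -320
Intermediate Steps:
F(j) = j (F(j) = 0 + j = j)
4*F(-80) = 4*(-80) = -320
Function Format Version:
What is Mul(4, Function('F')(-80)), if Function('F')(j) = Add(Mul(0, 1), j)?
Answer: -320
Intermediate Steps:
Function('F')(j) = j (Function('F')(j) = Add(0, j) = j)
Mul(4, Function('F')(-80)) = Mul(4, -80) = -320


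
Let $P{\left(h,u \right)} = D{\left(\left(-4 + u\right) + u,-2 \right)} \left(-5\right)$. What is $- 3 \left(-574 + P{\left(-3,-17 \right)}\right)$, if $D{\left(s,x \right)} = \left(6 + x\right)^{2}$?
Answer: $1962$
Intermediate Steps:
$P{\left(h,u \right)} = -80$ ($P{\left(h,u \right)} = \left(6 - 2\right)^{2} \left(-5\right) = 4^{2} \left(-5\right) = 16 \left(-5\right) = -80$)
$- 3 \left(-574 + P{\left(-3,-17 \right)}\right) = - 3 \left(-574 - 80\right) = \left(-3\right) \left(-654\right) = 1962$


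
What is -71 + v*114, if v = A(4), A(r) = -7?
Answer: -869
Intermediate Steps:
v = -7
-71 + v*114 = -71 - 7*114 = -71 - 798 = -869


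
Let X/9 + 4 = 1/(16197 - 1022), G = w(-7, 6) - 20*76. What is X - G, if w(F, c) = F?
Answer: 22625934/15175 ≈ 1491.0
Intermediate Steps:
G = -1527 (G = -7 - 20*76 = -7 - 1520 = -1527)
X = -546291/15175 (X = -36 + 9/(16197 - 1022) = -36 + 9/15175 = -546291/15175 ≈ -35.999)
X - G = -546291/15175 - 1*(-1527) = -546291/15175 + 1527 = 22625934/15175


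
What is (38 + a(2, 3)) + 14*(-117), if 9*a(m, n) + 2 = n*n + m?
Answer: -1599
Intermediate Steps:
a(m, n) = -2/9 + m/9 + n²/9 (a(m, n) = -2/9 + (n*n + m)/9 = -2/9 + (n² + m)/9 = -2/9 + (m + n²)/9 = -2/9 + (m/9 + n²/9) = -2/9 + m/9 + n²/9)
(38 + a(2, 3)) + 14*(-117) = (38 + (-2/9 + (⅑)*2 + (⅑)*3²)) + 14*(-117) = (38 + (-2/9 + 2/9 + (⅑)*9)) - 1638 = (38 + (-2/9 + 2/9 + 1)) - 1638 = (38 + 1) - 1638 = 39 - 1638 = -1599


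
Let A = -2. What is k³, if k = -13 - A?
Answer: -1331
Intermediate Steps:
k = -11 (k = -13 - 1*(-2) = -13 + 2 = -11)
k³ = (-11)³ = -1331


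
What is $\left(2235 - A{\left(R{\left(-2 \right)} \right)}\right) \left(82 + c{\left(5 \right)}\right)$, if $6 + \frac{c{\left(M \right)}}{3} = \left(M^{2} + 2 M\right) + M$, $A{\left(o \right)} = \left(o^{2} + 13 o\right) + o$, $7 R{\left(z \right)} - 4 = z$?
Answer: $\frac{20113960}{49} \approx 4.1049 \cdot 10^{5}$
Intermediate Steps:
$R{\left(z \right)} = \frac{4}{7} + \frac{z}{7}$
$A{\left(o \right)} = o^{2} + 14 o$
$c{\left(M \right)} = -18 + 3 M^{2} + 9 M$ ($c{\left(M \right)} = -18 + 3 \left(\left(M^{2} + 2 M\right) + M\right) = -18 + 3 \left(M^{2} + 3 M\right) = -18 + \left(3 M^{2} + 9 M\right) = -18 + 3 M^{2} + 9 M$)
$\left(2235 - A{\left(R{\left(-2 \right)} \right)}\right) \left(82 + c{\left(5 \right)}\right) = \left(2235 - \left(\frac{4}{7} + \frac{1}{7} \left(-2\right)\right) \left(14 + \left(\frac{4}{7} + \frac{1}{7} \left(-2\right)\right)\right)\right) \left(82 + \left(-18 + 3 \cdot 5^{2} + 9 \cdot 5\right)\right) = \left(2235 - \left(\frac{4}{7} - \frac{2}{7}\right) \left(14 + \left(\frac{4}{7} - \frac{2}{7}\right)\right)\right) \left(82 + \left(-18 + 3 \cdot 25 + 45\right)\right) = \left(2235 - \frac{2 \left(14 + \frac{2}{7}\right)}{7}\right) \left(82 + \left(-18 + 75 + 45\right)\right) = \left(2235 - \frac{2}{7} \cdot \frac{100}{7}\right) \left(82 + 102\right) = \left(2235 - \frac{200}{49}\right) 184 = \frac{109315}{49} \cdot 184 = \frac{20113960}{49}$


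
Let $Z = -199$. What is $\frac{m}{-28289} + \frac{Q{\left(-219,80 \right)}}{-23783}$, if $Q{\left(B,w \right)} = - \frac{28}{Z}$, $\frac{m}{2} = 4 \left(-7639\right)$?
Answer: $\frac{289231120412}{133886660113} \approx 2.1603$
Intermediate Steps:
$m = -61112$ ($m = 2 \cdot 4 \left(-7639\right) = 2 \left(-30556\right) = -61112$)
$Q{\left(B,w \right)} = \frac{28}{199}$ ($Q{\left(B,w \right)} = - \frac{28}{-199} = \left(-28\right) \left(- \frac{1}{199}\right) = \frac{28}{199}$)
$\frac{m}{-28289} + \frac{Q{\left(-219,80 \right)}}{-23783} = - \frac{61112}{-28289} + \frac{28}{199 \left(-23783\right)} = \left(-61112\right) \left(- \frac{1}{28289}\right) + \frac{28}{199} \left(- \frac{1}{23783}\right) = \frac{61112}{28289} - \frac{28}{4732817} = \frac{289231120412}{133886660113}$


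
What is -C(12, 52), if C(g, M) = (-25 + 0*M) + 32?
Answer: -7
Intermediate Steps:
C(g, M) = 7 (C(g, M) = (-25 + 0) + 32 = -25 + 32 = 7)
-C(12, 52) = -1*7 = -7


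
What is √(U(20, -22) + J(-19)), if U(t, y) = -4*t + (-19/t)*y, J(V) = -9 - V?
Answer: I*√4910/10 ≈ 7.0071*I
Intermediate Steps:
U(t, y) = -4*t - 19*y/t
√(U(20, -22) + J(-19)) = √((-4*20 - 19*(-22)/20) + (-9 - 1*(-19))) = √((-80 - 19*(-22)*1/20) + (-9 + 19)) = √((-80 + 209/10) + 10) = √(-591/10 + 10) = √(-491/10) = I*√4910/10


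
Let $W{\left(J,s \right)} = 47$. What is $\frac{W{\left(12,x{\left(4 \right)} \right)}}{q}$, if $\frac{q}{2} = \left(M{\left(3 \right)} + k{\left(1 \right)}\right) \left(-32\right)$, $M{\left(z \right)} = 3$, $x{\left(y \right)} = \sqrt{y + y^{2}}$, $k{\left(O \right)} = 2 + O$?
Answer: $- \frac{47}{384} \approx -0.1224$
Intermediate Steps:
$q = -384$ ($q = 2 \left(3 + \left(2 + 1\right)\right) \left(-32\right) = 2 \left(3 + 3\right) \left(-32\right) = 2 \cdot 6 \left(-32\right) = 2 \left(-192\right) = -384$)
$\frac{W{\left(12,x{\left(4 \right)} \right)}}{q} = \frac{47}{-384} = 47 \left(- \frac{1}{384}\right) = - \frac{47}{384}$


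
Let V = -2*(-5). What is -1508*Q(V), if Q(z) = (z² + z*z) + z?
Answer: -316680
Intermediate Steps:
V = 10
Q(z) = z + 2*z² (Q(z) = (z² + z²) + z = 2*z² + z = z + 2*z²)
-1508*Q(V) = -15080*(1 + 2*10) = -15080*(1 + 20) = -15080*21 = -1508*210 = -316680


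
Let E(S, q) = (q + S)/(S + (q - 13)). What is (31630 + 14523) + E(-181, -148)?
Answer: 15784655/342 ≈ 46154.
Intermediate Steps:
E(S, q) = (S + q)/(-13 + S + q) (E(S, q) = (S + q)/(S + (-13 + q)) = (S + q)/(-13 + S + q))
(31630 + 14523) + E(-181, -148) = (31630 + 14523) + (-181 - 148)/(-13 - 181 - 148) = 46153 - 329/(-342) = 46153 - 1/342*(-329) = 46153 + 329/342 = 15784655/342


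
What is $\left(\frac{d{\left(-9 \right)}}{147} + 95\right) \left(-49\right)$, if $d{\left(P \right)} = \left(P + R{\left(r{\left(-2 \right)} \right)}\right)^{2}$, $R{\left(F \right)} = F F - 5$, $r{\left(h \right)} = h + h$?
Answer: $- \frac{13969}{3} \approx -4656.3$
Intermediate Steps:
$r{\left(h \right)} = 2 h$
$R{\left(F \right)} = -5 + F^{2}$ ($R{\left(F \right)} = F^{2} - 5 = -5 + F^{2}$)
$d{\left(P \right)} = \left(11 + P\right)^{2}$ ($d{\left(P \right)} = \left(P - \left(5 - \left(2 \left(-2\right)\right)^{2}\right)\right)^{2} = \left(P - \left(5 - \left(-4\right)^{2}\right)\right)^{2} = \left(P + \left(-5 + 16\right)\right)^{2} = \left(P + 11\right)^{2} = \left(11 + P\right)^{2}$)
$\left(\frac{d{\left(-9 \right)}}{147} + 95\right) \left(-49\right) = \left(\frac{\left(11 - 9\right)^{2}}{147} + 95\right) \left(-49\right) = \left(2^{2} \cdot \frac{1}{147} + 95\right) \left(-49\right) = \left(4 \cdot \frac{1}{147} + 95\right) \left(-49\right) = \left(\frac{4}{147} + 95\right) \left(-49\right) = \frac{13969}{147} \left(-49\right) = - \frac{13969}{3}$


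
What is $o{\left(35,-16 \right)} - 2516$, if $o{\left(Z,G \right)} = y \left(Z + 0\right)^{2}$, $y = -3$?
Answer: $-6191$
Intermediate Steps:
$o{\left(Z,G \right)} = - 3 Z^{2}$ ($o{\left(Z,G \right)} = - 3 \left(Z + 0\right)^{2} = - 3 Z^{2}$)
$o{\left(35,-16 \right)} - 2516 = - 3 \cdot 35^{2} - 2516 = \left(-3\right) 1225 - 2516 = -3675 - 2516 = -6191$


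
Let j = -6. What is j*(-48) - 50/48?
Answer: 6887/24 ≈ 286.96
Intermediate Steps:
j*(-48) - 50/48 = -6*(-48) - 50/48 = 288 - 50*1/48 = 288 - 25/24 = 6887/24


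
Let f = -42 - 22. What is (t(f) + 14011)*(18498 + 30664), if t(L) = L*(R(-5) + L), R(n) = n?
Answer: 905908174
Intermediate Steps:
f = -64
t(L) = L*(-5 + L)
(t(f) + 14011)*(18498 + 30664) = (-64*(-5 - 64) + 14011)*(18498 + 30664) = (-64*(-69) + 14011)*49162 = (4416 + 14011)*49162 = 18427*49162 = 905908174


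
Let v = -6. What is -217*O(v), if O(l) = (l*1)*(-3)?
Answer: -3906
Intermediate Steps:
O(l) = -3*l (O(l) = l*(-3) = -3*l)
-217*O(v) = -(-651)*(-6) = -217*18 = -3906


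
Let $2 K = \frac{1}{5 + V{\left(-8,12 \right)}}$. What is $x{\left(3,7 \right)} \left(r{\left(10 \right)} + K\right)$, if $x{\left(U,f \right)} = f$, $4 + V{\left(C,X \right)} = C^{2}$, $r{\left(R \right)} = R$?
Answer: $\frac{9107}{130} \approx 70.054$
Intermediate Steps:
$V{\left(C,X \right)} = -4 + C^{2}$
$K = \frac{1}{130}$ ($K = \frac{1}{2 \left(5 - \left(4 - \left(-8\right)^{2}\right)\right)} = \frac{1}{2 \left(5 + \left(-4 + 64\right)\right)} = \frac{1}{2 \left(5 + 60\right)} = \frac{1}{2 \cdot 65} = \frac{1}{2} \cdot \frac{1}{65} = \frac{1}{130} \approx 0.0076923$)
$x{\left(3,7 \right)} \left(r{\left(10 \right)} + K\right) = 7 \left(10 + \frac{1}{130}\right) = 7 \cdot \frac{1301}{130} = \frac{9107}{130}$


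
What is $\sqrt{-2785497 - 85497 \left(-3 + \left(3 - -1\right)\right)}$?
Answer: $i \sqrt{2870994} \approx 1694.4 i$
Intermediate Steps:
$\sqrt{-2785497 - 85497 \left(-3 + \left(3 - -1\right)\right)} = \sqrt{-2785497 - 85497 \left(-3 + \left(3 + 1\right)\right)} = \sqrt{-2785497 - 85497 \left(-3 + 4\right)} = \sqrt{-2785497 - 85497} = \sqrt{-2870994} = i \sqrt{2870994}$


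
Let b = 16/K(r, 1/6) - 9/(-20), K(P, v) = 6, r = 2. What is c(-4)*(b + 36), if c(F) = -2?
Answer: -2347/30 ≈ -78.233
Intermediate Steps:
b = 187/60 (b = 16/6 - 9/(-20) = 16*(1/6) - 9*(-1/20) = 8/3 + 9/20 = 187/60 ≈ 3.1167)
c(-4)*(b + 36) = -2*(187/60 + 36) = -2*2347/60 = -2347/30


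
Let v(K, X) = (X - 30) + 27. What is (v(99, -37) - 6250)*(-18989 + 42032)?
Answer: -144940470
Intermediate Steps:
v(K, X) = -3 + X (v(K, X) = (-30 + X) + 27 = -3 + X)
(v(99, -37) - 6250)*(-18989 + 42032) = ((-3 - 37) - 6250)*(-18989 + 42032) = (-40 - 6250)*23043 = -6290*23043 = -144940470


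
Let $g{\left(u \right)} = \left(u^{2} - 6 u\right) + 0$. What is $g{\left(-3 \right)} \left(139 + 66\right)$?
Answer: $5535$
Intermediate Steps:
$g{\left(u \right)} = u^{2} - 6 u$
$g{\left(-3 \right)} \left(139 + 66\right) = - 3 \left(-6 - 3\right) \left(139 + 66\right) = \left(-3\right) \left(-9\right) 205 = 27 \cdot 205 = 5535$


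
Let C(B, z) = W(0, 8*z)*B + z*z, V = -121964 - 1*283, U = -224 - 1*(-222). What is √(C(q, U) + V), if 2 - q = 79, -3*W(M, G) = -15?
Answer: 2*I*√30657 ≈ 350.18*I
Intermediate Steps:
W(M, G) = 5 (W(M, G) = -⅓*(-15) = 5)
q = -77 (q = 2 - 1*79 = 2 - 79 = -77)
U = -2 (U = -224 + 222 = -2)
V = -122247 (V = -121964 - 283 = -122247)
C(B, z) = z² + 5*B (C(B, z) = 5*B + z*z = 5*B + z² = z² + 5*B)
√(C(q, U) + V) = √(((-2)² + 5*(-77)) - 122247) = √((4 - 385) - 122247) = √(-381 - 122247) = √(-122628) = 2*I*√30657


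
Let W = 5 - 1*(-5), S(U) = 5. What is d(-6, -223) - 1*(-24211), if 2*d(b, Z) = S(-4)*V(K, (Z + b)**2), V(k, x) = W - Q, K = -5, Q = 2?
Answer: 24231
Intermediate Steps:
W = 10 (W = 5 + 5 = 10)
V(k, x) = 8 (V(k, x) = 10 - 1*2 = 10 - 2 = 8)
d(b, Z) = 20 (d(b, Z) = (5*8)/2 = (1/2)*40 = 20)
d(-6, -223) - 1*(-24211) = 20 - 1*(-24211) = 20 + 24211 = 24231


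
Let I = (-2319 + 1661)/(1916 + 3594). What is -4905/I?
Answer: 13513275/329 ≈ 41074.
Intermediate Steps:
I = -329/2755 (I = -658/5510 = -658*1/5510 = -329/2755 ≈ -0.11942)
-4905/I = -4905/(-329/2755) = -4905*(-2755/329) = 13513275/329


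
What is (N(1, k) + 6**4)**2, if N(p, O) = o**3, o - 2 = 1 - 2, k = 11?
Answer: 1682209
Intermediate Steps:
o = 1 (o = 2 + (1 - 2) = 2 - 1 = 1)
N(p, O) = 1 (N(p, O) = 1**3 = 1)
(N(1, k) + 6**4)**2 = (1 + 6**4)**2 = (1 + 1296)**2 = 1297**2 = 1682209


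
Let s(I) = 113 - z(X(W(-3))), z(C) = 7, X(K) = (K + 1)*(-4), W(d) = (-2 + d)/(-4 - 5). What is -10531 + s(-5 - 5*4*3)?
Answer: -10425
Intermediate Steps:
W(d) = 2/9 - d/9 (W(d) = (-2 + d)/(-9) = (-2 + d)*(-⅑) = 2/9 - d/9)
X(K) = -4 - 4*K (X(K) = (1 + K)*(-4) = -4 - 4*K)
s(I) = 106 (s(I) = 113 - 1*7 = 113 - 7 = 106)
-10531 + s(-5 - 5*4*3) = -10531 + 106 = -10425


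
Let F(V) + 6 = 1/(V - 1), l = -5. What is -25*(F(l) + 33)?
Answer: -4025/6 ≈ -670.83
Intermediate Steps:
F(V) = -6 + 1/(-1 + V) (F(V) = -6 + 1/(V - 1) = -6 + 1/(-1 + V))
-25*(F(l) + 33) = -25*((7 - 6*(-5))/(-1 - 5) + 33) = -25*((7 + 30)/(-6) + 33) = -25*(-⅙*37 + 33) = -25*(-37/6 + 33) = -25*161/6 = -4025/6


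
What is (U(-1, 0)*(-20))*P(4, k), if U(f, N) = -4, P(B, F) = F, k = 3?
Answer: 240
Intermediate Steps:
(U(-1, 0)*(-20))*P(4, k) = -4*(-20)*3 = 80*3 = 240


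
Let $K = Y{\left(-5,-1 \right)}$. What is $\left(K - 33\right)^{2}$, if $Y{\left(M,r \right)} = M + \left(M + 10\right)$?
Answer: $1089$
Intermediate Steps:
$Y{\left(M,r \right)} = 10 + 2 M$ ($Y{\left(M,r \right)} = M + \left(10 + M\right) = 10 + 2 M$)
$K = 0$ ($K = 10 + 2 \left(-5\right) = 10 - 10 = 0$)
$\left(K - 33\right)^{2} = \left(0 - 33\right)^{2} = \left(-33\right)^{2} = 1089$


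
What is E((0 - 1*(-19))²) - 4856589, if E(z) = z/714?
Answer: -3467604185/714 ≈ -4.8566e+6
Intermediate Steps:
E(z) = z/714 (E(z) = z*(1/714) = z/714)
E((0 - 1*(-19))²) - 4856589 = (0 - 1*(-19))²/714 - 4856589 = (0 + 19)²/714 - 4856589 = (1/714)*19² - 4856589 = (1/714)*361 - 4856589 = 361/714 - 4856589 = -3467604185/714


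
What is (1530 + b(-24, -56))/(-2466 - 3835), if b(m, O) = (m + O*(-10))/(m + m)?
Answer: -9113/37806 ≈ -0.24105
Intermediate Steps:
b(m, O) = (m - 10*O)/(2*m) (b(m, O) = (m - 10*O)/((2*m)) = (m - 10*O)*(1/(2*m)) = (m - 10*O)/(2*m))
(1530 + b(-24, -56))/(-2466 - 3835) = (1530 + (1/2)*(-24 - 10*(-56))/(-24))/(-2466 - 3835) = (1530 + (1/2)*(-1/24)*(-24 + 560))/(-6301) = (1530 + (1/2)*(-1/24)*536)*(-1/6301) = (1530 - 67/6)*(-1/6301) = (9113/6)*(-1/6301) = -9113/37806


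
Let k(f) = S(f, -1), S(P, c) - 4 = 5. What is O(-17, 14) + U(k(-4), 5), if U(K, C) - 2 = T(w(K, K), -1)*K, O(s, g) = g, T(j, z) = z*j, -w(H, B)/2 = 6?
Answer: 124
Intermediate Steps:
w(H, B) = -12 (w(H, B) = -2*6 = -12)
T(j, z) = j*z
S(P, c) = 9 (S(P, c) = 4 + 5 = 9)
k(f) = 9
U(K, C) = 2 + 12*K (U(K, C) = 2 + (-12*(-1))*K = 2 + 12*K)
O(-17, 14) + U(k(-4), 5) = 14 + (2 + 12*9) = 14 + (2 + 108) = 14 + 110 = 124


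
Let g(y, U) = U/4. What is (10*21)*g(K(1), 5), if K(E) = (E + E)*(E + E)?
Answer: 525/2 ≈ 262.50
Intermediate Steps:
K(E) = 4*E² (K(E) = (2*E)*(2*E) = 4*E²)
g(y, U) = U/4 (g(y, U) = U*(¼) = U/4)
(10*21)*g(K(1), 5) = (10*21)*((¼)*5) = 210*(5/4) = 525/2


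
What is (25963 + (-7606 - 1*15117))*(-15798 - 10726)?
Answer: -85937760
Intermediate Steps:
(25963 + (-7606 - 1*15117))*(-15798 - 10726) = (25963 + (-7606 - 15117))*(-26524) = (25963 - 22723)*(-26524) = 3240*(-26524) = -85937760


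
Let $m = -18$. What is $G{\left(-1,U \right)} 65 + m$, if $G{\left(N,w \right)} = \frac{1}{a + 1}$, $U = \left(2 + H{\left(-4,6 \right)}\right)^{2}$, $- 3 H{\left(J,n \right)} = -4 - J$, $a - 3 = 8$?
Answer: $- \frac{151}{12} \approx -12.583$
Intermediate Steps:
$a = 11$ ($a = 3 + 8 = 11$)
$H{\left(J,n \right)} = \frac{4}{3} + \frac{J}{3}$ ($H{\left(J,n \right)} = - \frac{-4 - J}{3} = \frac{4}{3} + \frac{J}{3}$)
$U = 4$ ($U = \left(2 + \left(\frac{4}{3} + \frac{1}{3} \left(-4\right)\right)\right)^{2} = \left(2 + \left(\frac{4}{3} - \frac{4}{3}\right)\right)^{2} = \left(2 + 0\right)^{2} = 2^{2} = 4$)
$G{\left(N,w \right)} = \frac{1}{12}$ ($G{\left(N,w \right)} = \frac{1}{11 + 1} = \frac{1}{12}$)
$G{\left(-1,U \right)} 65 + m = \frac{1}{12} \cdot 65 - 18 = \frac{65}{12} - 18 = - \frac{151}{12}$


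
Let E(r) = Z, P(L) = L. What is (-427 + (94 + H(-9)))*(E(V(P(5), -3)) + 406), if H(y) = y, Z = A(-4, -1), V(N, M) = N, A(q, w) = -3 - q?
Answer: -139194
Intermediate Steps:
Z = 1 (Z = -3 - 1*(-4) = -3 + 4 = 1)
E(r) = 1
(-427 + (94 + H(-9)))*(E(V(P(5), -3)) + 406) = (-427 + (94 - 9))*(1 + 406) = (-427 + 85)*407 = -342*407 = -139194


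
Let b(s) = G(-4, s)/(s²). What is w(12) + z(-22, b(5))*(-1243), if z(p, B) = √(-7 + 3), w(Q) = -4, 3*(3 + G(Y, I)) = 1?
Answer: -4 - 2486*I ≈ -4.0 - 2486.0*I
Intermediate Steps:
G(Y, I) = -8/3 (G(Y, I) = -3 + (⅓)*1 = -3 + ⅓ = -8/3)
b(s) = -8/(3*s²)
z(p, B) = 2*I (z(p, B) = √(-4) = 2*I)
w(12) + z(-22, b(5))*(-1243) = -4 + (2*I)*(-1243) = -4 - 2486*I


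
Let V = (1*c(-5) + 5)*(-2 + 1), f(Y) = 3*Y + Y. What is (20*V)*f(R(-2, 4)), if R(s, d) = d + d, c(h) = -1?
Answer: -2560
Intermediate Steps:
R(s, d) = 2*d
f(Y) = 4*Y
V = -4 (V = (1*(-1) + 5)*(-2 + 1) = (-1 + 5)*(-1) = 4*(-1) = -4)
(20*V)*f(R(-2, 4)) = (20*(-4))*(4*(2*4)) = -320*8 = -80*32 = -2560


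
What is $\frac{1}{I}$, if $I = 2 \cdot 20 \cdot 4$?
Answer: $\frac{1}{160} \approx 0.00625$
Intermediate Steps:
$I = 160$ ($I = 40 \cdot 4 = 160$)
$\frac{1}{I} = \frac{1}{160}$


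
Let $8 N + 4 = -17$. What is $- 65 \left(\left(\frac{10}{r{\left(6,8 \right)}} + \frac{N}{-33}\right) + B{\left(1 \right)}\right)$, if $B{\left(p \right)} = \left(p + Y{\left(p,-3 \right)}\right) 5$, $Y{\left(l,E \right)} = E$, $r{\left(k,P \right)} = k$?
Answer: $\frac{141635}{264} \approx 536.5$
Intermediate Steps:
$N = - \frac{21}{8}$ ($N = - \frac{1}{2} + \frac{1}{8} \left(-17\right) = - \frac{1}{2} - \frac{17}{8} = - \frac{21}{8} \approx -2.625$)
$B{\left(p \right)} = -15 + 5 p$ ($B{\left(p \right)} = \left(p - 3\right) 5 = \left(-3 + p\right) 5 = -15 + 5 p$)
$- 65 \left(\left(\frac{10}{r{\left(6,8 \right)}} + \frac{N}{-33}\right) + B{\left(1 \right)}\right) = - 65 \left(\left(\frac{10}{6} - \frac{21}{8 \left(-33\right)}\right) + \left(-15 + 5 \cdot 1\right)\right) = - 65 \left(\left(10 \cdot \frac{1}{6} - - \frac{7}{88}\right) + \left(-15 + 5\right)\right) = - 65 \left(\left(\frac{5}{3} + \frac{7}{88}\right) - 10\right) = - 65 \left(\frac{461}{264} - 10\right) = \left(-65\right) \left(- \frac{2179}{264}\right) = \frac{141635}{264}$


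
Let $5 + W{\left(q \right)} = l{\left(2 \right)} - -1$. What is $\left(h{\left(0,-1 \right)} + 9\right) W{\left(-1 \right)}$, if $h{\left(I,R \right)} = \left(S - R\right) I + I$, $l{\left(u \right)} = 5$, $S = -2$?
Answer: $9$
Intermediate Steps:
$h{\left(I,R \right)} = I + I \left(-2 - R\right)$ ($h{\left(I,R \right)} = \left(-2 - R\right) I + I = I \left(-2 - R\right) + I = I + I \left(-2 - R\right)$)
$W{\left(q \right)} = 1$ ($W{\left(q \right)} = -5 + \left(5 - -1\right) = -5 + \left(5 + 1\right) = -5 + 6 = 1$)
$\left(h{\left(0,-1 \right)} + 9\right) W{\left(-1 \right)} = \left(\left(-1\right) 0 \left(1 - 1\right) + 9\right) 1 = \left(\left(-1\right) 0 \cdot 0 + 9\right) 1 = \left(0 + 9\right) 1 = 9 \cdot 1 = 9$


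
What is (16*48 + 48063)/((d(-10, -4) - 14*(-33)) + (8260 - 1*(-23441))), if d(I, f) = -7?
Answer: 48831/32156 ≈ 1.5186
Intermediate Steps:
(16*48 + 48063)/((d(-10, -4) - 14*(-33)) + (8260 - 1*(-23441))) = (16*48 + 48063)/((-7 - 14*(-33)) + (8260 - 1*(-23441))) = (768 + 48063)/((-7 + 462) + (8260 + 23441)) = 48831/(455 + 31701) = 48831/32156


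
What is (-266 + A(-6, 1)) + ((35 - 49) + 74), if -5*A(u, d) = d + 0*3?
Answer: -1031/5 ≈ -206.20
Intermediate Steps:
A(u, d) = -d/5 (A(u, d) = -(d + 0*3)/5 = -(d + 0)/5 = -d/5)
(-266 + A(-6, 1)) + ((35 - 49) + 74) = (-266 - 1/5*1) + ((35 - 49) + 74) = (-266 - 1/5) + (-14 + 74) = -1331/5 + 60 = -1031/5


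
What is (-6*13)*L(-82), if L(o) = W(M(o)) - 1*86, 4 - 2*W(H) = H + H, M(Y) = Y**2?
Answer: 531024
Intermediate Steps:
W(H) = 2 - H (W(H) = 2 - (H + H)/2 = 2 - H)
L(o) = -84 - o**2 (L(o) = (2 - o**2) - 1*86 = (2 - o**2) - 86 = -84 - o**2)
(-6*13)*L(-82) = (-6*13)*(-84 - 1*(-82)**2) = -78*(-84 - 1*6724) = -78*(-84 - 6724) = -78*(-6808) = 531024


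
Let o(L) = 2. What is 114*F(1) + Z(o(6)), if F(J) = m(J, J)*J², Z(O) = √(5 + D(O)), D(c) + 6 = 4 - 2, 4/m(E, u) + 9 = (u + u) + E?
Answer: -75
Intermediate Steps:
m(E, u) = 4/(-9 + E + 2*u) (m(E, u) = 4/(-9 + ((u + u) + E)) = 4/(-9 + (2*u + E)) = 4/(-9 + (E + 2*u)) = 4/(-9 + E + 2*u))
D(c) = -4 (D(c) = -6 + (4 - 2) = -6 + 2 = -4)
Z(O) = 1 (Z(O) = √(5 - 4) = √1 = 1)
F(J) = 4*J²/(-9 + 3*J) (F(J) = (4/(-9 + J + 2*J))*J² = (4/(-9 + 3*J))*J² = 4*J²/(-9 + 3*J))
114*F(1) + Z(o(6)) = 114*((4/3)*1²/(-3 + 1)) + 1 = 114*((4/3)*1/(-2)) + 1 = 114*((4/3)*1*(-½)) + 1 = 114*(-⅔) + 1 = -76 + 1 = -75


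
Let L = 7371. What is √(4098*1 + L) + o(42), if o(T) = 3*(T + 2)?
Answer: 132 + √11469 ≈ 239.09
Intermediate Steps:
o(T) = 6 + 3*T (o(T) = 3*(2 + T) = 6 + 3*T)
√(4098*1 + L) + o(42) = √(4098*1 + 7371) + (6 + 3*42) = √(4098 + 7371) + (6 + 126) = √11469 + 132 = 132 + √11469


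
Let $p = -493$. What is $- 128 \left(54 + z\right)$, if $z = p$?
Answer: $56192$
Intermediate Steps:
$z = -493$
$- 128 \left(54 + z\right) = - 128 \left(54 - 493\right) = \left(-128\right) \left(-439\right) = 56192$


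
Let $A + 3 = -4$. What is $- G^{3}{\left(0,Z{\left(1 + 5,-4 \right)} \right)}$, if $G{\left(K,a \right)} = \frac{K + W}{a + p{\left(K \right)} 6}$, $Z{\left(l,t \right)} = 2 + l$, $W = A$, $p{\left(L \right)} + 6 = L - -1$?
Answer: $- \frac{343}{10648} \approx -0.032213$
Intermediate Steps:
$p{\left(L \right)} = -5 + L$ ($p{\left(L \right)} = -6 + \left(L - -1\right) = -6 + \left(L + 1\right) = -6 + \left(1 + L\right) = -5 + L$)
$A = -7$ ($A = -3 - 4 = -7$)
$W = -7$
$G{\left(K,a \right)} = \frac{-7 + K}{-30 + a + 6 K}$ ($G{\left(K,a \right)} = \frac{K - 7}{a + \left(-5 + K\right) 6} = \frac{-7 + K}{a + \left(-30 + 6 K\right)} = \frac{-7 + K}{-30 + a + 6 K}$)
$- G^{3}{\left(0,Z{\left(1 + 5,-4 \right)} \right)} = - \left(\frac{-7 + 0}{-30 + \left(2 + \left(1 + 5\right)\right) + 6 \cdot 0}\right)^{3} = - \left(\frac{1}{-30 + \left(2 + 6\right) + 0} \left(-7\right)\right)^{3} = - \left(\frac{1}{-30 + 8 + 0} \left(-7\right)\right)^{3} = - \left(\frac{1}{-22} \left(-7\right)\right)^{3} = - \left(\left(- \frac{1}{22}\right) \left(-7\right)\right)^{3} = - \left(\frac{7}{22}\right)^{3} = \left(-1\right) \frac{343}{10648} = - \frac{343}{10648}$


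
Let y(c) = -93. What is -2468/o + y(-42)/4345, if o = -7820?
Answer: 99962/339779 ≈ 0.29420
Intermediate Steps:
-2468/o + y(-42)/4345 = -2468/(-7820) - 93/4345 = -2468*(-1/7820) - 93*1/4345 = 617/1955 - 93/4345 = 99962/339779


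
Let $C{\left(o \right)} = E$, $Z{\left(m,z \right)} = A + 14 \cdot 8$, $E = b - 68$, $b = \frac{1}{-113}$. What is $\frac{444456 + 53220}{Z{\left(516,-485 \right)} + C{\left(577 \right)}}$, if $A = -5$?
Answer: $\frac{28118694}{2203} \approx 12764.0$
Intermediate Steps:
$b = - \frac{1}{113} \approx -0.0088496$
$E = - \frac{7685}{113}$ ($E = - \frac{1}{113} - 68 = - \frac{7685}{113} \approx -68.009$)
$Z{\left(m,z \right)} = 107$ ($Z{\left(m,z \right)} = -5 + 14 \cdot 8 = -5 + 112 = 107$)
$C{\left(o \right)} = - \frac{7685}{113}$
$\frac{444456 + 53220}{Z{\left(516,-485 \right)} + C{\left(577 \right)}} = \frac{444456 + 53220}{107 - \frac{7685}{113}} = \frac{497676}{\frac{4406}{113}} = 497676 \cdot \frac{113}{4406} = \frac{28118694}{2203}$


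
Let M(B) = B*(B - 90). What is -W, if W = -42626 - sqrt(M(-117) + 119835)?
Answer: 42626 + 3*sqrt(16006) ≈ 43006.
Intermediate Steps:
M(B) = B*(-90 + B)
W = -42626 - 3*sqrt(16006) (W = -42626 - sqrt(-117*(-90 - 117) + 119835) = -42626 - sqrt(-117*(-207) + 119835) = -42626 - sqrt(24219 + 119835) = -42626 - sqrt(144054) = -42626 - 3*sqrt(16006) ≈ -43006.)
-W = -(-42626 - 3*sqrt(16006)) = 42626 + 3*sqrt(16006)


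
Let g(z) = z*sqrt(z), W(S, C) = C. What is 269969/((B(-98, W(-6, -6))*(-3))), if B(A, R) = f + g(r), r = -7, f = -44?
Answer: 11878636/6837 - 1889783*I*sqrt(7)/6837 ≈ 1737.4 - 731.3*I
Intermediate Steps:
g(z) = z**(3/2)
B(A, R) = -44 - 7*I*sqrt(7) (B(A, R) = -44 + (-7)**(3/2) = -44 - 7*I*sqrt(7))
269969/((B(-98, W(-6, -6))*(-3))) = 269969/(((-44 - 7*I*sqrt(7))*(-3))) = 269969/(132 + 21*I*sqrt(7))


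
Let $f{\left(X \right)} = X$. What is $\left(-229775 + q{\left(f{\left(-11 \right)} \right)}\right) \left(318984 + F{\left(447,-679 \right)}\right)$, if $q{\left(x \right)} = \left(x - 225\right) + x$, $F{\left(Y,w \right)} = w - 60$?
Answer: $-73203351390$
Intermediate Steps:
$F{\left(Y,w \right)} = -60 + w$
$q{\left(x \right)} = -225 + 2 x$ ($q{\left(x \right)} = \left(-225 + x\right) + x = -225 + 2 x$)
$\left(-229775 + q{\left(f{\left(-11 \right)} \right)}\right) \left(318984 + F{\left(447,-679 \right)}\right) = \left(-229775 + \left(-225 + 2 \left(-11\right)\right)\right) \left(318984 - 739\right) = \left(-229775 - 247\right) \left(318984 - 739\right) = \left(-229775 - 247\right) 318245 = \left(-230022\right) 318245 = -73203351390$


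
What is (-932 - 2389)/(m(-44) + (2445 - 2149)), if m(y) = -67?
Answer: -3321/229 ≈ -14.502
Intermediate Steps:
(-932 - 2389)/(m(-44) + (2445 - 2149)) = (-932 - 2389)/(-67 + (2445 - 2149)) = -3321/(-67 + 296) = -3321/229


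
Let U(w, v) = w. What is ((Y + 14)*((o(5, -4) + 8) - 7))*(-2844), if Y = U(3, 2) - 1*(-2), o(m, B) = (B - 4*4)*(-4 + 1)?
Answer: -3296196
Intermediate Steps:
o(m, B) = 48 - 3*B (o(m, B) = (B - 16)*(-3) = (-16 + B)*(-3) = 48 - 3*B)
Y = 5 (Y = 3 - 1*(-2) = 3 + 2 = 5)
((Y + 14)*((o(5, -4) + 8) - 7))*(-2844) = ((5 + 14)*(((48 - 3*(-4)) + 8) - 7))*(-2844) = (19*(((48 + 12) + 8) - 7))*(-2844) = (19*((60 + 8) - 7))*(-2844) = (19*(68 - 7))*(-2844) = (19*61)*(-2844) = 1159*(-2844) = -3296196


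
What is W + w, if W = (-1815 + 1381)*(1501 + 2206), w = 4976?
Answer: -1603862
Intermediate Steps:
W = -1608838 (W = -434*3707 = -1608838)
W + w = -1608838 + 4976 = -1603862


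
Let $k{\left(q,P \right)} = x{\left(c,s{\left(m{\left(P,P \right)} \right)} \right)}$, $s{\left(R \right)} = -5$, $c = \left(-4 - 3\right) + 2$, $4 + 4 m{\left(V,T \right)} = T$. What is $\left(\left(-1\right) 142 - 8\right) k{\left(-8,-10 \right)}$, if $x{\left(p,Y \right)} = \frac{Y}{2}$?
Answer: $375$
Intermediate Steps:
$m{\left(V,T \right)} = -1 + \frac{T}{4}$
$c = -5$ ($c = -7 + 2 = -5$)
$x{\left(p,Y \right)} = \frac{Y}{2}$ ($x{\left(p,Y \right)} = Y \frac{1}{2} = \frac{Y}{2}$)
$k{\left(q,P \right)} = - \frac{5}{2}$ ($k{\left(q,P \right)} = \frac{1}{2} \left(-5\right) = - \frac{5}{2}$)
$\left(\left(-1\right) 142 - 8\right) k{\left(-8,-10 \right)} = \left(\left(-1\right) 142 - 8\right) \left(- \frac{5}{2}\right) = \left(-142 - 8\right) \left(- \frac{5}{2}\right) = \left(-150\right) \left(- \frac{5}{2}\right) = 375$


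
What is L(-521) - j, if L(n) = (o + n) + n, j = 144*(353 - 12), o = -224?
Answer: -50370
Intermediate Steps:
j = 49104 (j = 144*341 = 49104)
L(n) = -224 + 2*n (L(n) = (-224 + n) + n = -224 + 2*n)
L(-521) - j = (-224 + 2*(-521)) - 1*49104 = (-224 - 1042) - 49104 = -1266 - 49104 = -50370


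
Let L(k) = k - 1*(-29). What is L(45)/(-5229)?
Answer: -74/5229 ≈ -0.014152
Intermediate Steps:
L(k) = 29 + k (L(k) = k + 29 = 29 + k)
L(45)/(-5229) = (29 + 45)/(-5229) = 74*(-1/5229) = -74/5229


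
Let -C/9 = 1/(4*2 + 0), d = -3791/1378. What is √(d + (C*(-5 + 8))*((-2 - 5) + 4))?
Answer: √56008810/2756 ≈ 2.7155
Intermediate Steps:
d = -3791/1378 (d = -3791*1/1378 = -3791/1378 ≈ -2.7511)
C = -9/8 (C = -9/(4*2 + 0) = -9/(8 + 0) = -9/8 ≈ -1.1250)
√(d + (C*(-5 + 8))*((-2 - 5) + 4)) = √(-3791/1378 + (-9*(-5 + 8)/8)*((-2 - 5) + 4)) = √(-3791/1378 + (-9/8*3)*(-7 + 4)) = √(-3791/1378 - 27/8*(-3)) = √(-3791/1378 + 81/8) = √(40645/5512) = √56008810/2756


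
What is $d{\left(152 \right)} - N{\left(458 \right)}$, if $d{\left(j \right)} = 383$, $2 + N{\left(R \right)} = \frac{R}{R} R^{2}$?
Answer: $-209379$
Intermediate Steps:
$N{\left(R \right)} = -2 + R^{2}$ ($N{\left(R \right)} = -2 + \frac{R}{R} R^{2} = -2 + 1 R^{2} = -2 + R^{2}$)
$d{\left(152 \right)} - N{\left(458 \right)} = 383 - \left(-2 + 458^{2}\right) = 383 - \left(-2 + 209764\right) = 383 - 209762 = -209379$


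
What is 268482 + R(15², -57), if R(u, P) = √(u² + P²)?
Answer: 268482 + 3*√5986 ≈ 2.6871e+5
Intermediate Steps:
R(u, P) = √(P² + u²)
268482 + R(15², -57) = 268482 + √((-57)² + (15²)²) = 268482 + √(3249 + 225²) = 268482 + √(3249 + 50625) = 268482 + √53874 = 268482 + 3*√5986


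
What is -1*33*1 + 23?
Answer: -10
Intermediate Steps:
-1*33*1 + 23 = -33*1 + 23 = -33 + 23 = -10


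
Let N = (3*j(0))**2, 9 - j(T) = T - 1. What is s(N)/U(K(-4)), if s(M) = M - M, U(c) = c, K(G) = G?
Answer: 0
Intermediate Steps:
j(T) = 10 - T (j(T) = 9 - (T - 1) = 9 - (-1 + T) = 9 + (1 - T) = 10 - T)
N = 900 (N = (3*(10 - 1*0))**2 = (3*(10 + 0))**2 = (3*10)**2 = 30**2 = 900)
s(M) = 0
s(N)/U(K(-4)) = 0/(-4) = 0*(-1/4) = 0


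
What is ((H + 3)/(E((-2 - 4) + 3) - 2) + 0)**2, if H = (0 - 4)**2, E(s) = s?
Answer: 361/25 ≈ 14.440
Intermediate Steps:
H = 16 (H = (-4)**2 = 16)
((H + 3)/(E((-2 - 4) + 3) - 2) + 0)**2 = ((16 + 3)/(((-2 - 4) + 3) - 2) + 0)**2 = (19/((-6 + 3) - 2) + 0)**2 = (19/(-3 - 2) + 0)**2 = (19/(-5) + 0)**2 = (19*(-1/5) + 0)**2 = (-19/5 + 0)**2 = (-19/5)**2 = 361/25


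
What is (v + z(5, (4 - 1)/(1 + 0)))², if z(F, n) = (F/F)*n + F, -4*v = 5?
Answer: 729/16 ≈ 45.563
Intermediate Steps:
v = -5/4 (v = -¼*5 = -5/4 ≈ -1.2500)
z(F, n) = F + n (z(F, n) = 1*n + F = n + F = F + n)
(v + z(5, (4 - 1)/(1 + 0)))² = (-5/4 + (5 + (4 - 1)/(1 + 0)))² = (-5/4 + (5 + 3/1))² = (-5/4 + (5 + 3*1))² = (-5/4 + (5 + 3))² = (-5/4 + 8)² = (27/4)² = 729/16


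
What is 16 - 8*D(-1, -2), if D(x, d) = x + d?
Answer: 40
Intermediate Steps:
D(x, d) = d + x
16 - 8*D(-1, -2) = 16 - 8*(-2 - 1) = 16 - 8*(-3) = 16 + 24 = 40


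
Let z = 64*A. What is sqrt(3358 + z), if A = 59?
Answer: sqrt(7134) ≈ 84.463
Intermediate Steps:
z = 3776 (z = 64*59 = 3776)
sqrt(3358 + z) = sqrt(3358 + 3776) = sqrt(7134)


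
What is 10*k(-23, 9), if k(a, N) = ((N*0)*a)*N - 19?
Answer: -190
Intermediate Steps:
k(a, N) = -19 (k(a, N) = (0*a)*N - 19 = 0*N - 19 = 0 - 19 = -19)
10*k(-23, 9) = 10*(-19) = -190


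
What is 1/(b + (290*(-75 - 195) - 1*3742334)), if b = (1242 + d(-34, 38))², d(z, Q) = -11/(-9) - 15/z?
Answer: -93636/212922210503 ≈ -4.3977e-7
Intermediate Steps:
d(z, Q) = 11/9 - 15/z (d(z, Q) = -11*(-⅑) - 15/z = 11/9 - 15/z)
b = 144826674721/93636 (b = (1242 + (11/9 - 15/(-34)))² = (1242 + (11/9 - 15*(-1/34)))² = (1242 + (11/9 + 15/34))² = (1242 + 509/306)² = (380561/306)² = 144826674721/93636 ≈ 1.5467e+6)
1/(b + (290*(-75 - 195) - 1*3742334)) = 1/(144826674721/93636 + (290*(-75 - 195) - 1*3742334)) = 1/(144826674721/93636 + (290*(-270) - 3742334)) = 1/(144826674721/93636 + (-78300 - 3742334)) = 1/(144826674721/93636 - 3820634) = 1/(-212922210503/93636) = -93636/212922210503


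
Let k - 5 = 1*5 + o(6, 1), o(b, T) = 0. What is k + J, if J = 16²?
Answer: 266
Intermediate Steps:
J = 256
k = 10 (k = 5 + (1*5 + 0) = 5 + (5 + 0) = 5 + 5 = 10)
k + J = 10 + 256 = 266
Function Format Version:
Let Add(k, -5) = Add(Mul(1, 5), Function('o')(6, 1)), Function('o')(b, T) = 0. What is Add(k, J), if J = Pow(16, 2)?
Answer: 266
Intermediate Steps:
J = 256
k = 10 (k = Add(5, Add(Mul(1, 5), 0)) = Add(5, Add(5, 0)) = Add(5, 5) = 10)
Add(k, J) = Add(10, 256) = 266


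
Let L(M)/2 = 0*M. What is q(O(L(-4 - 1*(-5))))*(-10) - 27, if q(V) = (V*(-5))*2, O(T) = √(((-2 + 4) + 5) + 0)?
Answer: -27 + 100*√7 ≈ 237.58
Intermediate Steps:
L(M) = 0 (L(M) = 2*(0*M) = 2*0 = 0)
O(T) = √7 (O(T) = √((2 + 5) + 0) = √(7 + 0) = √7)
q(V) = -10*V (q(V) = -5*V*2 = -10*V)
q(O(L(-4 - 1*(-5))))*(-10) - 27 = -10*√7*(-10) - 27 = 100*√7 - 27 = -27 + 100*√7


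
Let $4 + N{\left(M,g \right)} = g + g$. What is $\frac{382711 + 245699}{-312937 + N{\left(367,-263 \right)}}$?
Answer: $- \frac{209470}{104489} \approx -2.0047$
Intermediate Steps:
$N{\left(M,g \right)} = -4 + 2 g$ ($N{\left(M,g \right)} = -4 + \left(g + g\right) = -4 + 2 g$)
$\frac{382711 + 245699}{-312937 + N{\left(367,-263 \right)}} = \frac{382711 + 245699}{-312937 + \left(-4 + 2 \left(-263\right)\right)} = \frac{628410}{-312937 - 530} = \frac{628410}{-313467} = 628410 \left(- \frac{1}{313467}\right) = - \frac{209470}{104489}$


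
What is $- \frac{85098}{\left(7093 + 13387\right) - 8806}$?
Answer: $- \frac{3273}{449} \approx -7.2895$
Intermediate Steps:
$- \frac{85098}{\left(7093 + 13387\right) - 8806} = - \frac{85098}{20480 - 8806} = - \frac{85098}{11674} = \left(-85098\right) \frac{1}{11674} = - \frac{3273}{449}$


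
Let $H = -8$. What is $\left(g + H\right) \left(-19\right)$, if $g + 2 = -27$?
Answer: $703$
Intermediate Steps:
$g = -29$ ($g = -2 - 27 = -29$)
$\left(g + H\right) \left(-19\right) = \left(-29 - 8\right) \left(-19\right) = \left(-37\right) \left(-19\right) = 703$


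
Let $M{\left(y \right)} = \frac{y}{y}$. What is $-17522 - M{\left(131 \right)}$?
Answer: $-17523$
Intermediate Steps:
$M{\left(y \right)} = 1$
$-17522 - M{\left(131 \right)} = -17522 - 1 = -17523$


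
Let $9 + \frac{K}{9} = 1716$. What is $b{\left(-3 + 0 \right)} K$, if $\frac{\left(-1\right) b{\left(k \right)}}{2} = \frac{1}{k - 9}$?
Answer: $\frac{5121}{2} \approx 2560.5$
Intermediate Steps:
$K = 15363$ ($K = -81 + 9 \cdot 1716 = -81 + 15444 = 15363$)
$b{\left(k \right)} = - \frac{2}{-9 + k}$ ($b{\left(k \right)} = - \frac{2}{k - 9} = - \frac{2}{-9 + k}$)
$b{\left(-3 + 0 \right)} K = - \frac{2}{-9 + \left(-3 + 0\right)} 15363 = - \frac{2}{-9 - 3} \cdot 15363 = - \frac{2}{-12} \cdot 15363 = \left(-2\right) \left(- \frac{1}{12}\right) 15363 = \frac{1}{6} \cdot 15363 = \frac{5121}{2}$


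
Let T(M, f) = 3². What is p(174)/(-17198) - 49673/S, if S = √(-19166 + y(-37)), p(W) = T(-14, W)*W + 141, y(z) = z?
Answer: -1707/17198 + 49673*I*√19203/19203 ≈ -0.099256 + 358.46*I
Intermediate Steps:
T(M, f) = 9
p(W) = 141 + 9*W (p(W) = 9*W + 141 = 141 + 9*W)
S = I*√19203 (S = √(-19166 - 37) = √(-19203) = I*√19203 ≈ 138.57*I)
p(174)/(-17198) - 49673/S = (141 + 9*174)/(-17198) - 49673*(-I*√19203/19203) = (141 + 1566)*(-1/17198) - (-49673)*I*√19203/19203 = 1707*(-1/17198) + 49673*I*√19203/19203 = -1707/17198 + 49673*I*√19203/19203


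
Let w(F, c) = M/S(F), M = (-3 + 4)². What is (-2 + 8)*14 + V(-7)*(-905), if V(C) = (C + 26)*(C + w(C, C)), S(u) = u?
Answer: 860338/7 ≈ 1.2291e+5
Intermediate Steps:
M = 1 (M = 1² = 1)
w(F, c) = 1/F
V(C) = (26 + C)*(C + 1/C) (V(C) = (C + 26)*(C + 1/C) = (26 + C)*(C + 1/C))
(-2 + 8)*14 + V(-7)*(-905) = (-2 + 8)*14 + (1 + (-7)² + 26*(-7) + 26/(-7))*(-905) = 6*14 + (1 + 49 - 182 + 26*(-⅐))*(-905) = 84 + (1 + 49 - 182 - 26/7)*(-905) = 84 - 950/7*(-905) = 84 + 859750/7 = 860338/7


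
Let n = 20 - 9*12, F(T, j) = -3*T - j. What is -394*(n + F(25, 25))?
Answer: 74072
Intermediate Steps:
F(T, j) = -j - 3*T
n = -88 (n = 20 - 108 = -88)
-394*(n + F(25, 25)) = -394*(-88 + (-1*25 - 3*25)) = -394*(-88 + (-25 - 75)) = -394*(-88 - 100) = -394*(-188) = 74072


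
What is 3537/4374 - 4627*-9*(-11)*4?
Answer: -296831173/162 ≈ -1.8323e+6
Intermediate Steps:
3537/4374 - 4627*-9*(-11)*4 = 3537*(1/4374) - 4627*99*4 = 131/162 - 4627/(1/396) = 131/162 - 4627/1/396 = 131/162 - 4627*396 = 131/162 - 1832292 = -296831173/162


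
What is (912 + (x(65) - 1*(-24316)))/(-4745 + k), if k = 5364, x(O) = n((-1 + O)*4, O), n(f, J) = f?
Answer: 25484/619 ≈ 41.170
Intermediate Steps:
x(O) = -4 + 4*O (x(O) = (-1 + O)*4 = -4 + 4*O)
(912 + (x(65) - 1*(-24316)))/(-4745 + k) = (912 + ((-4 + 4*65) - 1*(-24316)))/(-4745 + 5364) = (912 + ((-4 + 260) + 24316))/619 = (912 + (256 + 24316))*(1/619) = (912 + 24572)*(1/619) = 25484*(1/619) = 25484/619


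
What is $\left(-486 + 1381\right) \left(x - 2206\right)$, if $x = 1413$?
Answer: $-709735$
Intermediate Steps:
$\left(-486 + 1381\right) \left(x - 2206\right) = \left(-486 + 1381\right) \left(1413 - 2206\right) = 895 \left(-793\right) = -709735$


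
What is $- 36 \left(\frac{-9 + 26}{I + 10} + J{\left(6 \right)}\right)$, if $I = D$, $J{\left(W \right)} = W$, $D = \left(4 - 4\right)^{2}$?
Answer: $- \frac{1386}{5} \approx -277.2$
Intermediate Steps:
$D = 0$ ($D = 0^{2} = 0$)
$I = 0$
$- 36 \left(\frac{-9 + 26}{I + 10} + J{\left(6 \right)}\right) = - 36 \left(\frac{-9 + 26}{0 + 10} + 6\right) = - 36 \left(\frac{17}{10} + 6\right) = \left(-36\right) \frac{77}{10} = - \frac{1386}{5}$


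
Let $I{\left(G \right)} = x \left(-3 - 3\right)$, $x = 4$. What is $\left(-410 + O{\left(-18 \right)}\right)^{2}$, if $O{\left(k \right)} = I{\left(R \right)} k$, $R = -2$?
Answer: $484$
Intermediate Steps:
$I{\left(G \right)} = -24$ ($I{\left(G \right)} = 4 \left(-3 - 3\right) = 4 \left(-6\right) = -24$)
$O{\left(k \right)} = - 24 k$
$\left(-410 + O{\left(-18 \right)}\right)^{2} = \left(-410 - -432\right)^{2} = \left(-410 + 432\right)^{2} = 22^{2} = 484$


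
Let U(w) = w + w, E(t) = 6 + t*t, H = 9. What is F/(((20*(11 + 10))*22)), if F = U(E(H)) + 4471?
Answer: 929/1848 ≈ 0.50271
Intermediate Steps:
E(t) = 6 + t²
U(w) = 2*w
F = 4645 (F = 2*(6 + 9²) + 4471 = 2*(6 + 81) + 4471 = 2*87 + 4471 = 174 + 4471 = 4645)
F/(((20*(11 + 10))*22)) = 4645/(((20*(11 + 10))*22)) = 4645/(((20*21)*22)) = 4645/((420*22)) = 4645/9240 = 4645*(1/9240) = 929/1848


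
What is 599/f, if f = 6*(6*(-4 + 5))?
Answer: 599/36 ≈ 16.639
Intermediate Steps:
f = 36 (f = 6*(6*1) = 6*6 = 36)
599/f = 599/36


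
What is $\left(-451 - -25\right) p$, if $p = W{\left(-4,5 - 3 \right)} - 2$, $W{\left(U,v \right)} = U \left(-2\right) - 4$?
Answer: $-852$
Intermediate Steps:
$W{\left(U,v \right)} = -4 - 2 U$ ($W{\left(U,v \right)} = - 2 U - 4 = -4 - 2 U$)
$p = 2$ ($p = \left(-4 - -8\right) - 2 = \left(-4 + 8\right) - 2 = 4 - 2 = 2$)
$\left(-451 - -25\right) p = \left(-451 - -25\right) 2 = \left(-451 + 25\right) 2 = \left(-426\right) 2 = -852$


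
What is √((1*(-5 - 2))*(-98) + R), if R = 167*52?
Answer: √9370 ≈ 96.799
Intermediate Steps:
R = 8684
√((1*(-5 - 2))*(-98) + R) = √((1*(-5 - 2))*(-98) + 8684) = √((1*(-7))*(-98) + 8684) = √(-7*(-98) + 8684) = √(686 + 8684) = √9370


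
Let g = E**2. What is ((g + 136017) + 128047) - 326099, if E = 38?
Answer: -60591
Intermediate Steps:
g = 1444 (g = 38**2 = 1444)
((g + 136017) + 128047) - 326099 = ((1444 + 136017) + 128047) - 326099 = (137461 + 128047) - 326099 = 265508 - 326099 = -60591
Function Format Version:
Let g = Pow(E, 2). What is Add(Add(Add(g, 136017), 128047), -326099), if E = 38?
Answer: -60591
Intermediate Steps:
g = 1444 (g = Pow(38, 2) = 1444)
Add(Add(Add(g, 136017), 128047), -326099) = Add(Add(Add(1444, 136017), 128047), -326099) = Add(Add(137461, 128047), -326099) = Add(265508, -326099) = -60591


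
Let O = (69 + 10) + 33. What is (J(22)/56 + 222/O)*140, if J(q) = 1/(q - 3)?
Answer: 5275/19 ≈ 277.63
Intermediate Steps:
J(q) = 1/(-3 + q)
O = 112 (O = 79 + 33 = 112)
(J(22)/56 + 222/O)*140 = (1/((-3 + 22)*56) + 222/112)*140 = ((1/56)/19 + 222*(1/112))*140 = ((1/19)*(1/56) + 111/56)*140 = (1/1064 + 111/56)*140 = (1055/532)*140 = 5275/19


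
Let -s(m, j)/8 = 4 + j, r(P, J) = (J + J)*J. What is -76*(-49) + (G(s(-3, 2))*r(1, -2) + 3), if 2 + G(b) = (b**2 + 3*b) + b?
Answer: 20607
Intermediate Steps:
r(P, J) = 2*J**2 (r(P, J) = (2*J)*J = 2*J**2)
s(m, j) = -32 - 8*j (s(m, j) = -8*(4 + j) = -32 - 8*j)
G(b) = -2 + b**2 + 4*b (G(b) = -2 + ((b**2 + 3*b) + b) = -2 + (b**2 + 4*b) = -2 + b**2 + 4*b)
-76*(-49) + (G(s(-3, 2))*r(1, -2) + 3) = -76*(-49) + ((-2 + (-32 - 8*2)**2 + 4*(-32 - 8*2))*(2*(-2)**2) + 3) = 3724 + ((-2 + (-32 - 16)**2 + 4*(-32 - 16))*(2*4) + 3) = 3724 + ((-2 + (-48)**2 + 4*(-48))*8 + 3) = 3724 + ((-2 + 2304 - 192)*8 + 3) = 3724 + (2110*8 + 3) = 3724 + (16880 + 3) = 3724 + 16883 = 20607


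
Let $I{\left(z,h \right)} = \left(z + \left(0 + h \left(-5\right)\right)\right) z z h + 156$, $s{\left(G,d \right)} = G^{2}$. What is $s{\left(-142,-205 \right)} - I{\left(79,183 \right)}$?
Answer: $954818116$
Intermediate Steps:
$I{\left(z,h \right)} = 156 + h z^{2} \left(z - 5 h\right)$ ($I{\left(z,h \right)} = \left(z + \left(0 - 5 h\right)\right) z z h + 156 = \left(z - 5 h\right) z z h + 156 = z \left(z - 5 h\right) z h + 156 = z^{2} \left(z - 5 h\right) h + 156 = h z^{2} \left(z - 5 h\right) + 156 = 156 + h z^{2} \left(z - 5 h\right)$)
$s{\left(-142,-205 \right)} - I{\left(79,183 \right)} = \left(-142\right)^{2} - \left(156 + 183 \cdot 79^{3} - 5 \cdot 183^{2} \cdot 79^{2}\right) = 20164 - \left(156 + 183 \cdot 493039 - 167445 \cdot 6241\right) = 20164 - \left(156 + 90226137 - 1045024245\right) = 20164 - -954797952 = 20164 + 954797952 = 954818116$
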